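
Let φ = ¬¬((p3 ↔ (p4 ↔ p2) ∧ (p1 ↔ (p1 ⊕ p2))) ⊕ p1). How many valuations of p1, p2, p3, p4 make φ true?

8

p1  p2  p3  p4  |  (p4 ↔ p2)  (p1 ⊕ p2)  (p1 ↔ (p1 ⊕ p2))  φ
1   1   1   1   |      1          0             0          1
1   1   1   0   |      0          0             0          1
1   1   0   1   |      1          0             0          0
1   1   0   0   |      0          0             0          0
1   0   1   1   |      0          1             1          1
1   0   1   0   |      1          1             1          0
1   0   0   1   |      0          1             1          0
1   0   0   0   |      1          1             1          1
0   1   1   1   |      1          1             0          0
0   1   1   0   |      0          1             0          0
0   1   0   1   |      1          1             0          1
0   1   0   0   |      0          1             0          1
0   0   1   1   |      0          0             1          0
0   0   1   0   |      1          0             1          1
0   0   0   1   |      0          0             1          1
0   0   0   0   |      1          0             1          0
The formula is true on 8 of the 16 rows.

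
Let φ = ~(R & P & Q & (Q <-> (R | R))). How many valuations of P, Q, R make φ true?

P  Q  R     (R | R)  (Q <-> (R | R))  ~(R & P & Q & (Q <-> (R | R)))
T  T  T        T            T                       F               
T  T  F        F            F                       T               
T  F  T        T            F                       T               
T  F  F        F            T                       T               
F  T  T        T            T                       T               
F  T  F        F            F                       T               
F  F  T        T            F                       T               
F  F  F        F            T                       T               
The formula is true on 7 of the 8 rows.

7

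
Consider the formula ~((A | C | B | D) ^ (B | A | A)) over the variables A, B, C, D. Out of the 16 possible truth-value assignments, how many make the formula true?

13

A  B  C  D     (A | C)  ((A | C) | B)  (((A | C) | B) | D)  (B | A | A)  φ
F  F  F  F        F           F                 F                F       T
F  F  F  T        F           F                 T                F       F
F  F  T  F        T           T                 T                F       F
F  F  T  T        T           T                 T                F       F
F  T  F  F        F           T                 T                T       T
F  T  F  T        F           T                 T                T       T
F  T  T  F        T           T                 T                T       T
F  T  T  T        T           T                 T                T       T
T  F  F  F        T           T                 T                T       T
T  F  F  T        T           T                 T                T       T
T  F  T  F        T           T                 T                T       T
T  F  T  T        T           T                 T                T       T
T  T  F  F        T           T                 T                T       T
T  T  F  T        T           T                 T                T       T
T  T  T  F        T           T                 T                T       T
T  T  T  T        T           T                 T                T       T
The formula is true on 13 of the 16 rows.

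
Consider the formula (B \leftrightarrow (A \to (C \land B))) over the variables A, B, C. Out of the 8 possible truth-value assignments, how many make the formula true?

A  B  C  |  φ
T  T  T  |  T
T  T  F  |  F
T  F  T  |  T
T  F  F  |  T
F  T  T  |  T
F  T  F  |  T
F  F  T  |  F
F  F  F  |  F
The formula is true on 5 of the 8 rows.

5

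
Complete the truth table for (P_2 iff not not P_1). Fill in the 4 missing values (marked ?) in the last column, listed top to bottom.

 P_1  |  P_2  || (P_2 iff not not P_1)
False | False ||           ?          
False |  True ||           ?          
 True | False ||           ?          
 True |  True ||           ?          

True, False, False, True

Row P_1=False, P_2=False: not not P_1 = False, so (P_2 iff not not P_1) = True.
Row P_1=False, P_2=True: not not P_1 = False, so (P_2 iff not not P_1) = False.
Row P_1=True, P_2=False: not not P_1 = True, so (P_2 iff not not P_1) = False.
Row P_1=True, P_2=True: not not P_1 = True, so (P_2 iff not not P_1) = True.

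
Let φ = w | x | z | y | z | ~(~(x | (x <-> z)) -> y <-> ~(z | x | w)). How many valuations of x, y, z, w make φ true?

x  y  z  w     (x | z)  (w | (x | z))  (x <-> z)  (x | (x <-> z))  ~(x | (x <-> z))  (~(x | (x <-> z)) -> y)  (z | x)  ((z | x) | w)  ~((z | x) | w)  φ
0  0  0  0        0           0            1             1                0                     1                0           0              1         0
0  0  0  1        0           1            1             1                0                     1                0           1              0         1
0  0  1  0        1           1            0             0                1                     0                1           1              0         1
0  0  1  1        1           1            0             0                1                     0                1           1              0         1
0  1  0  0        0           0            1             1                0                     1                0           0              1         1
0  1  0  1        0           1            1             1                0                     1                0           1              0         1
0  1  1  0        1           1            0             0                1                     1                1           1              0         1
0  1  1  1        1           1            0             0                1                     1                1           1              0         1
1  0  0  0        1           1            0             1                0                     1                1           1              0         1
1  0  0  1        1           1            0             1                0                     1                1           1              0         1
1  0  1  0        1           1            1             1                0                     1                1           1              0         1
1  0  1  1        1           1            1             1                0                     1                1           1              0         1
1  1  0  0        1           1            0             1                0                     1                1           1              0         1
1  1  0  1        1           1            0             1                0                     1                1           1              0         1
1  1  1  0        1           1            1             1                0                     1                1           1              0         1
1  1  1  1        1           1            1             1                0                     1                1           1              0         1
The formula is true on 15 of the 16 rows.

15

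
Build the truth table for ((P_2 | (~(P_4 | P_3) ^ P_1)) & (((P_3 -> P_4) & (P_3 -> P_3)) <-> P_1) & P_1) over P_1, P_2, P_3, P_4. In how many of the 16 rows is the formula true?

5

P_1 | P_2 | P_3 | P_4 | φ
--- | --- | --- | --- | -
 T  |  T  |  T  |  T  | T
 T  |  T  |  T  |  F  | F
 T  |  T  |  F  |  T  | T
 T  |  T  |  F  |  F  | T
 T  |  F  |  T  |  T  | T
 T  |  F  |  T  |  F  | F
 T  |  F  |  F  |  T  | T
 T  |  F  |  F  |  F  | F
 F  |  T  |  T  |  T  | F
 F  |  T  |  T  |  F  | F
 F  |  T  |  F  |  T  | F
 F  |  T  |  F  |  F  | F
 F  |  F  |  T  |  T  | F
 F  |  F  |  T  |  F  | F
 F  |  F  |  F  |  T  | F
 F  |  F  |  F  |  F  | F
The formula is true on 5 of the 16 rows.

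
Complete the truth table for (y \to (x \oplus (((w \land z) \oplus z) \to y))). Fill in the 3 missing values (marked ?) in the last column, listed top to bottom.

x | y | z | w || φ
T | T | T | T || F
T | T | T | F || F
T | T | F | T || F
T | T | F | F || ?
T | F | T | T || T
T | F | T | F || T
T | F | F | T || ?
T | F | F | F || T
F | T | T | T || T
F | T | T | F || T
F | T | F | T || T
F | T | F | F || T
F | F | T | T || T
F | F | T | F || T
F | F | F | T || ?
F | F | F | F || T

Row x=T, y=T, z=F, w=F: (x \oplus (((w \land z) \oplus z) \to y)) = F, so the formula = F.
Row x=T, y=F, z=F, w=T: (x \oplus (((w \land z) \oplus z) \to y)) = F, so the formula = T.
Row x=F, y=F, z=F, w=T: (x \oplus (((w \land z) \oplus z) \to y)) = T, so the formula = T.

F, T, T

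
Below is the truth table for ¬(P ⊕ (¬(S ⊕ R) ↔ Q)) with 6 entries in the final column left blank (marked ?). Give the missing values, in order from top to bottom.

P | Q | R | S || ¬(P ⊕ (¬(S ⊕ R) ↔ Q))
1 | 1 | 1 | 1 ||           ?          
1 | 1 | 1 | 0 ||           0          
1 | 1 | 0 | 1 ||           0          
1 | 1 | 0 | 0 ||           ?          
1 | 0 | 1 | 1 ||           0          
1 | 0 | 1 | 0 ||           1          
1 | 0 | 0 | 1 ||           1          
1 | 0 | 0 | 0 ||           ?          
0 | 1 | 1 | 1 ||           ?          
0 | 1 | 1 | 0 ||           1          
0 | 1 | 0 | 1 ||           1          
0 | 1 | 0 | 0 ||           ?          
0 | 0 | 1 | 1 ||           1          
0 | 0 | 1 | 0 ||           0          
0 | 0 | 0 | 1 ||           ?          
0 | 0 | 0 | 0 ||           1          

1, 1, 0, 0, 0, 0

Row P=1, Q=1, R=1, S=1: (¬(S ⊕ R) ↔ Q) = 1, (P ⊕ (¬(S ⊕ R) ↔ Q)) = 0, so ¬(P ⊕ (¬(S ⊕ R) ↔ Q)) = 1.
Row P=1, Q=1, R=0, S=0: (¬(S ⊕ R) ↔ Q) = 1, (P ⊕ (¬(S ⊕ R) ↔ Q)) = 0, so ¬(P ⊕ (¬(S ⊕ R) ↔ Q)) = 1.
Row P=1, Q=0, R=0, S=0: (¬(S ⊕ R) ↔ Q) = 0, (P ⊕ (¬(S ⊕ R) ↔ Q)) = 1, so ¬(P ⊕ (¬(S ⊕ R) ↔ Q)) = 0.
Row P=0, Q=1, R=1, S=1: (¬(S ⊕ R) ↔ Q) = 1, (P ⊕ (¬(S ⊕ R) ↔ Q)) = 1, so ¬(P ⊕ (¬(S ⊕ R) ↔ Q)) = 0.
Row P=0, Q=1, R=0, S=0: (¬(S ⊕ R) ↔ Q) = 1, (P ⊕ (¬(S ⊕ R) ↔ Q)) = 1, so ¬(P ⊕ (¬(S ⊕ R) ↔ Q)) = 0.
Row P=0, Q=0, R=0, S=1: (¬(S ⊕ R) ↔ Q) = 1, (P ⊕ (¬(S ⊕ R) ↔ Q)) = 1, so ¬(P ⊕ (¬(S ⊕ R) ↔ Q)) = 0.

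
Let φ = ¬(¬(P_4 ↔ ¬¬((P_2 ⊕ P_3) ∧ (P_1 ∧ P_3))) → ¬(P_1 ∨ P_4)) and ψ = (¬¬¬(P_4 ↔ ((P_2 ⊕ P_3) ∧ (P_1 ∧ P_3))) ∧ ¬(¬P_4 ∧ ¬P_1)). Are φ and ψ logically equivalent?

equivalent

P_1 | P_2 | P_3 | P_4 | φ | ψ
--- | --- | --- | --- | - | -
 T  |  T  |  T  |  T  | T | T
 T  |  T  |  T  |  F  | F | F
 T  |  T  |  F  |  T  | T | T
 T  |  T  |  F  |  F  | F | F
 T  |  F  |  T  |  T  | F | F
 T  |  F  |  T  |  F  | T | T
 T  |  F  |  F  |  T  | T | T
 T  |  F  |  F  |  F  | F | F
 F  |  T  |  T  |  T  | T | T
 F  |  T  |  T  |  F  | F | F
 F  |  T  |  F  |  T  | T | T
 F  |  T  |  F  |  F  | F | F
 F  |  F  |  T  |  T  | T | T
 F  |  F  |  T  |  F  | F | F
 F  |  F  |  F  |  T  | T | T
 F  |  F  |  F  |  F  | F | F
The columns for φ and ψ agree on every row, so they are logically equivalent.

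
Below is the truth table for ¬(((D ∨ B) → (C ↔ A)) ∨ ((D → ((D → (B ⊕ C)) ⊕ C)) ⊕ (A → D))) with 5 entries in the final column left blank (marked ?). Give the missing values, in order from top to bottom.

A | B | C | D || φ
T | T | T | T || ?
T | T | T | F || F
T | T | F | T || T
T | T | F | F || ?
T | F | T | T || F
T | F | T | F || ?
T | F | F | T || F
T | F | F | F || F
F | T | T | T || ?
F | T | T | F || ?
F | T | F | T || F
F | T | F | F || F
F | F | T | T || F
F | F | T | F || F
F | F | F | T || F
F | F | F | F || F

Row A=T, B=T, C=T, D=T: ((D ∨ B) → (C ↔ A)) = T, ((D → ((D → (B ⊕ C)) ⊕ C)) ⊕ (A → D)) = F, (((D ∨ B) → (C ↔ A)) ∨ ((D → ((D → (B ⊕ C)) ⊕ C)) ⊕ (A → D))) = T, so the formula = F.
Row A=T, B=T, C=F, D=F: ((D ∨ B) → (C ↔ A)) = F, ((D → ((D → (B ⊕ C)) ⊕ C)) ⊕ (A → D)) = T, (((D ∨ B) → (C ↔ A)) ∨ ((D → ((D → (B ⊕ C)) ⊕ C)) ⊕ (A → D))) = T, so the formula = F.
Row A=T, B=F, C=T, D=F: ((D ∨ B) → (C ↔ A)) = T, ((D → ((D → (B ⊕ C)) ⊕ C)) ⊕ (A → D)) = T, (((D ∨ B) → (C ↔ A)) ∨ ((D → ((D → (B ⊕ C)) ⊕ C)) ⊕ (A → D))) = T, so the formula = F.
Row A=F, B=T, C=T, D=T: ((D ∨ B) → (C ↔ A)) = F, ((D → ((D → (B ⊕ C)) ⊕ C)) ⊕ (A → D)) = F, (((D ∨ B) → (C ↔ A)) ∨ ((D → ((D → (B ⊕ C)) ⊕ C)) ⊕ (A → D))) = F, so the formula = T.
Row A=F, B=T, C=T, D=F: ((D ∨ B) → (C ↔ A)) = F, ((D → ((D → (B ⊕ C)) ⊕ C)) ⊕ (A → D)) = F, (((D ∨ B) → (C ↔ A)) ∨ ((D → ((D → (B ⊕ C)) ⊕ C)) ⊕ (A → D))) = F, so the formula = T.

F, F, F, T, T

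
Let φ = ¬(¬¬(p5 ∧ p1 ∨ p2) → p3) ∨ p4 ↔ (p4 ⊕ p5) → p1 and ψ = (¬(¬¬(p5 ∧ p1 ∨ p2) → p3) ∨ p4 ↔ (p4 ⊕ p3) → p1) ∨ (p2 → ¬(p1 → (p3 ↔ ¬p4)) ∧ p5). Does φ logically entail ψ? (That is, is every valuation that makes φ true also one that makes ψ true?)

  p1  |   p2  |   p3  |   p4  |   p5  |   φ   |   ψ  
----- | ----- | ----- | ----- | ----- | ----- | -----
False | False | False | False | False | False |  True
False | False | False | False |  True |  True |  True
False | False | False |  True | False | False |  True
False | False | False |  True |  True |  True |  True
False | False |  True | False | False | False |  True
False | False |  True | False |  True |  True |  True
False | False |  True |  True | False | False |  True
False | False |  True |  True |  True |  True |  True
False |  True | False | False | False |  True |  True
False |  True | False | False |  True | False |  True
False |  True | False |  True | False | False | False
False |  True | False |  True |  True |  True | False
False |  True |  True | False | False | False |  True
False |  True |  True | False |  True |  True |  True
False |  True |  True |  True | False | False |  True
False |  True |  True |  True |  True |  True |  True
 True | False | False | False | False | False |  True
 True | False | False | False |  True |  True |  True
 True | False | False |  True | False |  True |  True
 True | False | False |  True |  True |  True |  True
 True | False |  True | False | False | False |  True
 True | False |  True | False |  True | False |  True
 True | False |  True |  True | False |  True |  True
 True | False |  True |  True |  True |  True |  True
 True |  True | False | False | False |  True |  True
 True |  True | False | False |  True |  True |  True
 True |  True | False |  True | False |  True |  True
 True |  True | False |  True |  True |  True |  True
 True |  True |  True | False | False | False | False
 True |  True |  True | False |  True | False | False
 True |  True |  True |  True | False |  True |  True
 True |  True |  True |  True |  True |  True |  True
At p1=False, p2=True, p3=False, p4=True, p5=True we have φ true but ψ false, so φ does not entail ψ.

no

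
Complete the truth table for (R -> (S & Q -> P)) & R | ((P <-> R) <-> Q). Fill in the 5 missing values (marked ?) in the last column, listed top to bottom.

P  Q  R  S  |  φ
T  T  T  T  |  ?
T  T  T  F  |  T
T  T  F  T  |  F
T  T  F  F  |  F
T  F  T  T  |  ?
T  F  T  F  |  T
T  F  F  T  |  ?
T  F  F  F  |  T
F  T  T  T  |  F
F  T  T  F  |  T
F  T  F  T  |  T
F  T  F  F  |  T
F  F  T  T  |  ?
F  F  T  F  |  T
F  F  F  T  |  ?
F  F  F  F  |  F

Row P=T, Q=T, R=T, S=T: ((R -> (S & Q -> P)) & R) = T, ((P <-> R) <-> Q) = T, so the formula = T.
Row P=T, Q=F, R=T, S=T: ((R -> (S & Q -> P)) & R) = T, ((P <-> R) <-> Q) = F, so the formula = T.
Row P=T, Q=F, R=F, S=T: ((R -> (S & Q -> P)) & R) = F, ((P <-> R) <-> Q) = T, so the formula = T.
Row P=F, Q=F, R=T, S=T: ((R -> (S & Q -> P)) & R) = T, ((P <-> R) <-> Q) = T, so the formula = T.
Row P=F, Q=F, R=F, S=T: ((R -> (S & Q -> P)) & R) = F, ((P <-> R) <-> Q) = F, so the formula = F.

T, T, T, T, F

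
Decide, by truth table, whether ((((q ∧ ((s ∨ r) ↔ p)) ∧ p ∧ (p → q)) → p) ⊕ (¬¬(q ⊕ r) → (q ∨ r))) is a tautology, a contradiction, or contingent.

p  q  r  s  |  (s ∨ r)  ((s ∨ r) ↔ p)  (q ∧ ((s ∨ r) ↔ p))  (p → q)  (q ⊕ r)  ¬(q ⊕ r)  ¬¬(q ⊕ r)  (q ∨ r)  (¬¬(q ⊕ r) → (q ∨ r))  φ
F  F  F  F  |     F           T                 F              T        F        T          F         F               T            F
F  F  F  T  |     T           F                 F              T        F        T          F         F               T            F
F  F  T  F  |     T           F                 F              T        T        F          T         T               T            F
F  F  T  T  |     T           F                 F              T        T        F          T         T               T            F
F  T  F  F  |     F           T                 T              T        T        F          T         T               T            F
F  T  F  T  |     T           F                 F              T        T        F          T         T               T            F
F  T  T  F  |     T           F                 F              T        F        T          F         T               T            F
F  T  T  T  |     T           F                 F              T        F        T          F         T               T            F
T  F  F  F  |     F           F                 F              F        F        T          F         F               T            F
T  F  F  T  |     T           T                 F              F        F        T          F         F               T            F
T  F  T  F  |     T           T                 F              F        T        F          T         T               T            F
T  F  T  T  |     T           T                 F              F        T        F          T         T               T            F
T  T  F  F  |     F           F                 F              T        T        F          T         T               T            F
T  T  F  T  |     T           T                 T              T        T        F          T         T               T            F
T  T  T  F  |     T           T                 T              T        F        T          F         T               T            F
T  T  T  T  |     T           T                 T              T        F        T          F         T               T            F
Every row is F, so the formula is a contradiction.

contradiction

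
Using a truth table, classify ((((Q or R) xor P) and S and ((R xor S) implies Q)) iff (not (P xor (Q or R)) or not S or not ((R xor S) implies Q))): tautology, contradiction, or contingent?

P | Q | R | S | φ
- | - | - | - | -
T | T | T | T | F
T | T | T | F | F
T | T | F | T | F
T | T | F | F | F
T | F | T | T | F
T | F | T | F | F
T | F | F | T | F
T | F | F | F | F
F | T | T | T | F
F | T | T | F | F
F | T | F | T | F
F | T | F | F | F
F | F | T | T | F
F | F | T | F | F
F | F | F | T | F
F | F | F | F | F
Every row is F, so the formula is a contradiction.

contradiction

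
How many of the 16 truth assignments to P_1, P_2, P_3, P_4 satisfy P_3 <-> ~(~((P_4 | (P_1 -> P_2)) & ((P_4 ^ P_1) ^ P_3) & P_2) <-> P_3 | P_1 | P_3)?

6

P_1 | P_2 | P_3 | P_4 | φ
--- | --- | --- | --- | -
 T  |  T  |  T  |  T  | T
 T  |  T  |  T  |  F  | F
 T  |  T  |  F  |  T  | T
 T  |  T  |  F  |  F  | F
 T  |  F  |  T  |  T  | F
 T  |  F  |  T  |  F  | F
 T  |  F  |  F  |  T  | T
 T  |  F  |  F  |  F  | T
 F  |  T  |  T  |  T  | F
 F  |  T  |  T  |  F  | T
 F  |  T  |  F  |  T  | T
 F  |  T  |  F  |  F  | F
 F  |  F  |  T  |  T  | F
 F  |  F  |  T  |  F  | F
 F  |  F  |  F  |  T  | F
 F  |  F  |  F  |  F  | F
The formula is true on 6 of the 16 rows.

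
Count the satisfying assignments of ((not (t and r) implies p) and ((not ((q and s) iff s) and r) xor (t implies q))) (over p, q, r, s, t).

15

  p      q      r      s      t    |    φ  
 True   True   True   True   True  |   True
 True   True   True   True  False  |   True
 True   True   True  False   True  |   True
 True   True   True  False  False  |   True
 True   True  False   True   True  |   True
 True   True  False   True  False  |   True
 True   True  False  False   True  |   True
 True   True  False  False  False  |   True
 True  False   True   True   True  |   True
 True  False   True   True  False  |  False
 True  False   True  False   True  |  False
 True  False   True  False  False  |   True
 True  False  False   True   True  |  False
 True  False  False   True  False  |   True
 True  False  False  False   True  |  False
 True  False  False  False  False  |   True
False   True   True   True   True  |   True
False   True   True   True  False  |  False
False   True   True  False   True  |   True
False   True   True  False  False  |  False
False   True  False   True   True  |  False
False   True  False   True  False  |  False
False   True  False  False   True  |  False
False   True  False  False  False  |  False
False  False   True   True   True  |   True
False  False   True   True  False  |  False
False  False   True  False   True  |  False
False  False   True  False  False  |  False
False  False  False   True   True  |  False
False  False  False   True  False  |  False
False  False  False  False   True  |  False
False  False  False  False  False  |  False
The formula is true on 15 of the 32 rows.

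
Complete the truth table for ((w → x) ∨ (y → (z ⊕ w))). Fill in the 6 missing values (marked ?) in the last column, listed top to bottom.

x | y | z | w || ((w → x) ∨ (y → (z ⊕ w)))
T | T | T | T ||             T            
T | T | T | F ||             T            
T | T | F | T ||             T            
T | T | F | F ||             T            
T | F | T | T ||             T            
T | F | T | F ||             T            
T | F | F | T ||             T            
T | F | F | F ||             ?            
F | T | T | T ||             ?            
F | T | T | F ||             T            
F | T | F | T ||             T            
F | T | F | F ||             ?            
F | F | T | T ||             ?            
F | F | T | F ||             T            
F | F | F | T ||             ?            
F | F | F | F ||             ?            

T, F, T, T, T, T

Row x=T, y=F, z=F, w=F: (w → x) = T, (y → (z ⊕ w)) = T, so ((w → x) ∨ (y → (z ⊕ w))) = T.
Row x=F, y=T, z=T, w=T: (w → x) = F, (y → (z ⊕ w)) = F, so ((w → x) ∨ (y → (z ⊕ w))) = F.
Row x=F, y=T, z=F, w=F: (w → x) = T, (y → (z ⊕ w)) = F, so ((w → x) ∨ (y → (z ⊕ w))) = T.
Row x=F, y=F, z=T, w=T: (w → x) = F, (y → (z ⊕ w)) = T, so ((w → x) ∨ (y → (z ⊕ w))) = T.
Row x=F, y=F, z=F, w=T: (w → x) = F, (y → (z ⊕ w)) = T, so ((w → x) ∨ (y → (z ⊕ w))) = T.
Row x=F, y=F, z=F, w=F: (w → x) = T, (y → (z ⊕ w)) = T, so ((w → x) ∨ (y → (z ⊕ w))) = T.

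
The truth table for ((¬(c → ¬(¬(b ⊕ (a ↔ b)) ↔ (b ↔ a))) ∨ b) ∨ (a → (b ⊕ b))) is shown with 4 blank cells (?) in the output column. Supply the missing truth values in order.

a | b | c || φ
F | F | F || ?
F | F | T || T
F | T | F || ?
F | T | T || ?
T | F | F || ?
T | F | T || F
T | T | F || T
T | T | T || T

Row a=F, b=F, c=F: (¬(c → ¬(¬(b ⊕ (a ↔ b)) ↔ (b ↔ a))) ∨ b) = F, (a → (b ⊕ b)) = T, so the formula = T.
Row a=F, b=T, c=F: (¬(c → ¬(¬(b ⊕ (a ↔ b)) ↔ (b ↔ a))) ∨ b) = T, (a → (b ⊕ b)) = T, so the formula = T.
Row a=F, b=T, c=T: (¬(c → ¬(¬(b ⊕ (a ↔ b)) ↔ (b ↔ a))) ∨ b) = T, (a → (b ⊕ b)) = T, so the formula = T.
Row a=T, b=F, c=F: (¬(c → ¬(¬(b ⊕ (a ↔ b)) ↔ (b ↔ a))) ∨ b) = F, (a → (b ⊕ b)) = F, so the formula = F.

T, T, T, F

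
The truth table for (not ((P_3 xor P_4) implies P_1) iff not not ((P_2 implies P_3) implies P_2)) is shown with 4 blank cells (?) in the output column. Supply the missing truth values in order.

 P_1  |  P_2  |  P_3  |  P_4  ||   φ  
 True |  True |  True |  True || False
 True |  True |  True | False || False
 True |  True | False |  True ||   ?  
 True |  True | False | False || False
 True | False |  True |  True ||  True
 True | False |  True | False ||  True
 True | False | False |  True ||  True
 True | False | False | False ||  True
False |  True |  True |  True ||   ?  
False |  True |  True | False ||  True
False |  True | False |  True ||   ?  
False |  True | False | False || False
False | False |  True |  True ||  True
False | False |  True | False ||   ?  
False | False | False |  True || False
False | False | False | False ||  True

Row P_1=True, P_2=True, P_3=False, P_4=True: not ((P_3 xor P_4) implies P_1) = False, not not ((P_2 implies P_3) implies P_2) = True, so the formula = False.
Row P_1=False, P_2=True, P_3=True, P_4=True: not ((P_3 xor P_4) implies P_1) = False, not not ((P_2 implies P_3) implies P_2) = True, so the formula = False.
Row P_1=False, P_2=True, P_3=False, P_4=True: not ((P_3 xor P_4) implies P_1) = True, not not ((P_2 implies P_3) implies P_2) = True, so the formula = True.
Row P_1=False, P_2=False, P_3=True, P_4=False: not ((P_3 xor P_4) implies P_1) = True, not not ((P_2 implies P_3) implies P_2) = False, so the formula = False.

False, False, True, False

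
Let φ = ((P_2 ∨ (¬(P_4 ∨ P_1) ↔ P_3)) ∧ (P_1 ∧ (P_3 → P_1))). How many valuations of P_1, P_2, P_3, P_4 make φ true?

P_1 | P_2 | P_3 | P_4 || (P_4 ∨ P_1) | ¬(P_4 ∨ P_1) | (¬(P_4 ∨ P_1) ↔ P_3) | (P_2 ∨ (¬(P_4 ∨ P_1) ↔ P_3)) | (P_3 → P_1) | (P_1 ∧ (P_3 → P_1)) | φ
 0  |  0  |  0  |  0  ||      0      |      1       |          0           |              0               |      1      |          0          | 0
 0  |  0  |  0  |  1  ||      1      |      0       |          1           |              1               |      1      |          0          | 0
 0  |  0  |  1  |  0  ||      0      |      1       |          1           |              1               |      0      |          0          | 0
 0  |  0  |  1  |  1  ||      1      |      0       |          0           |              0               |      0      |          0          | 0
 0  |  1  |  0  |  0  ||      0      |      1       |          0           |              1               |      1      |          0          | 0
 0  |  1  |  0  |  1  ||      1      |      0       |          1           |              1               |      1      |          0          | 0
 0  |  1  |  1  |  0  ||      0      |      1       |          1           |              1               |      0      |          0          | 0
 0  |  1  |  1  |  1  ||      1      |      0       |          0           |              1               |      0      |          0          | 0
 1  |  0  |  0  |  0  ||      1      |      0       |          1           |              1               |      1      |          1          | 1
 1  |  0  |  0  |  1  ||      1      |      0       |          1           |              1               |      1      |          1          | 1
 1  |  0  |  1  |  0  ||      1      |      0       |          0           |              0               |      1      |          1          | 0
 1  |  0  |  1  |  1  ||      1      |      0       |          0           |              0               |      1      |          1          | 0
 1  |  1  |  0  |  0  ||      1      |      0       |          1           |              1               |      1      |          1          | 1
 1  |  1  |  0  |  1  ||      1      |      0       |          1           |              1               |      1      |          1          | 1
 1  |  1  |  1  |  0  ||      1      |      0       |          0           |              1               |      1      |          1          | 1
 1  |  1  |  1  |  1  ||      1      |      0       |          0           |              1               |      1      |          1          | 1
The formula is true on 6 of the 16 rows.

6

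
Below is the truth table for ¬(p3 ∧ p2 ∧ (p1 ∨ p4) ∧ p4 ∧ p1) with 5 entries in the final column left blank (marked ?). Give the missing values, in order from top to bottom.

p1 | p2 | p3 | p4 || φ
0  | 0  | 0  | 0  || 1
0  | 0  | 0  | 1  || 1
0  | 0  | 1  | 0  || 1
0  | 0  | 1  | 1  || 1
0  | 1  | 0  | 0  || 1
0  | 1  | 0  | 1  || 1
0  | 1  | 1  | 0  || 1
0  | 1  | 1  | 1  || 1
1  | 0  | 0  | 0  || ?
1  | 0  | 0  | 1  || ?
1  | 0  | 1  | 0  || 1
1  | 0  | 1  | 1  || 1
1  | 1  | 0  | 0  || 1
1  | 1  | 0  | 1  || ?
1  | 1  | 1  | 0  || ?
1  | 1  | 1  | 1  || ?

1, 1, 1, 1, 0

Row p1=1, p2=0, p3=0, p4=0: (p3 ∧ p2 ∧ (p1 ∨ p4) ∧ p4) = 0, (p3 ∧ p2 ∧ (p1 ∨ p4) ∧ p4 ∧ p1) = 0, so the formula = 1.
Row p1=1, p2=0, p3=0, p4=1: (p3 ∧ p2 ∧ (p1 ∨ p4) ∧ p4) = 0, (p3 ∧ p2 ∧ (p1 ∨ p4) ∧ p4 ∧ p1) = 0, so the formula = 1.
Row p1=1, p2=1, p3=0, p4=1: (p3 ∧ p2 ∧ (p1 ∨ p4) ∧ p4) = 0, (p3 ∧ p2 ∧ (p1 ∨ p4) ∧ p4 ∧ p1) = 0, so the formula = 1.
Row p1=1, p2=1, p3=1, p4=0: (p3 ∧ p2 ∧ (p1 ∨ p4) ∧ p4) = 0, (p3 ∧ p2 ∧ (p1 ∨ p4) ∧ p4 ∧ p1) = 0, so the formula = 1.
Row p1=1, p2=1, p3=1, p4=1: (p3 ∧ p2 ∧ (p1 ∨ p4) ∧ p4) = 1, (p3 ∧ p2 ∧ (p1 ∨ p4) ∧ p4 ∧ p1) = 1, so the formula = 0.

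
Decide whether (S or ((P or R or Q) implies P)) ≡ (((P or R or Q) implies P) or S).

P  Q  R  S  |  φ  ψ
F  F  F  F  |  T  T
F  F  F  T  |  T  T
F  F  T  F  |  F  F
F  F  T  T  |  T  T
F  T  F  F  |  F  F
F  T  F  T  |  T  T
F  T  T  F  |  F  F
F  T  T  T  |  T  T
T  F  F  F  |  T  T
T  F  F  T  |  T  T
T  F  T  F  |  T  T
T  F  T  T  |  T  T
T  T  F  F  |  T  T
T  T  F  T  |  T  T
T  T  T  F  |  T  T
T  T  T  T  |  T  T
The columns for φ and ψ agree on every row, so they are logically equivalent.

equivalent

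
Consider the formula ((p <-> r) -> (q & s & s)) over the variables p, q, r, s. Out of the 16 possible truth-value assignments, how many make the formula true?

10

p  q  r  s  |  ((p <-> r) -> (q & s & s))
F  F  F  F  |              F             
F  F  F  T  |              F             
F  F  T  F  |              T             
F  F  T  T  |              T             
F  T  F  F  |              F             
F  T  F  T  |              T             
F  T  T  F  |              T             
F  T  T  T  |              T             
T  F  F  F  |              T             
T  F  F  T  |              T             
T  F  T  F  |              F             
T  F  T  T  |              F             
T  T  F  F  |              T             
T  T  F  T  |              T             
T  T  T  F  |              F             
T  T  T  T  |              T             
The formula is true on 10 of the 16 rows.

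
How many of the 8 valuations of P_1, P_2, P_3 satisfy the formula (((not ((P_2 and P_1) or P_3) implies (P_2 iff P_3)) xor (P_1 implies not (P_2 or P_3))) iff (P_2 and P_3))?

P_1  P_2  P_3  |  φ
 1    1    1   |  1
 1    1    0   |  0
 1    0    1   |  0
 1    0    0   |  1
 0    1    1   |  0
 0    1    0   |  0
 0    0    1   |  1
 0    0    0   |  1
The formula is true on 4 of the 8 rows.

4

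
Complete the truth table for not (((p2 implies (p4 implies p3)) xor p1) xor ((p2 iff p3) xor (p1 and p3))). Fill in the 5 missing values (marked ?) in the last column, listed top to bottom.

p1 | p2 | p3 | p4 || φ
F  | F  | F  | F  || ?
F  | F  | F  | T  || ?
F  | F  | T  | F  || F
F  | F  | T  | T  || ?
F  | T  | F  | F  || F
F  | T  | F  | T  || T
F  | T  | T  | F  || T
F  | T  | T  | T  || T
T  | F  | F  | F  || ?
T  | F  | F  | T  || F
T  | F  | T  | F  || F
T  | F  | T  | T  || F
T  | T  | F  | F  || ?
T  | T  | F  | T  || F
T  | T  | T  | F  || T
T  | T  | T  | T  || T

T, T, F, F, T

Row p1=F, p2=F, p3=F, p4=F: ((p2 implies (p4 implies p3)) xor p1) = T, ((p2 iff p3) xor (p1 and p3)) = T, (((p2 implies (p4 implies p3)) xor p1) xor ((p2 iff p3) xor (p1 and p3))) = F, so the formula = T.
Row p1=F, p2=F, p3=F, p4=T: ((p2 implies (p4 implies p3)) xor p1) = T, ((p2 iff p3) xor (p1 and p3)) = T, (((p2 implies (p4 implies p3)) xor p1) xor ((p2 iff p3) xor (p1 and p3))) = F, so the formula = T.
Row p1=F, p2=F, p3=T, p4=T: ((p2 implies (p4 implies p3)) xor p1) = T, ((p2 iff p3) xor (p1 and p3)) = F, (((p2 implies (p4 implies p3)) xor p1) xor ((p2 iff p3) xor (p1 and p3))) = T, so the formula = F.
Row p1=T, p2=F, p3=F, p4=F: ((p2 implies (p4 implies p3)) xor p1) = F, ((p2 iff p3) xor (p1 and p3)) = T, (((p2 implies (p4 implies p3)) xor p1) xor ((p2 iff p3) xor (p1 and p3))) = T, so the formula = F.
Row p1=T, p2=T, p3=F, p4=F: ((p2 implies (p4 implies p3)) xor p1) = F, ((p2 iff p3) xor (p1 and p3)) = F, (((p2 implies (p4 implies p3)) xor p1) xor ((p2 iff p3) xor (p1 and p3))) = F, so the formula = T.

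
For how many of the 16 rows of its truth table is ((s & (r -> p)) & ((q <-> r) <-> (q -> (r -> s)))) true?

p | q | r | s | (r -> p) | (s & (r -> p)) | (q <-> r) | (r -> s) | (q -> (r -> s)) | φ
- | - | - | - | -------- | -------------- | --------- | -------- | --------------- | -
F | F | F | F |    T     |       F        |     T     |    T     |        T        | F
F | F | F | T |    T     |       T        |     T     |    T     |        T        | T
F | F | T | F |    F     |       F        |     F     |    F     |        T        | F
F | F | T | T |    F     |       F        |     F     |    T     |        T        | F
F | T | F | F |    T     |       F        |     F     |    T     |        T        | F
F | T | F | T |    T     |       T        |     F     |    T     |        T        | F
F | T | T | F |    F     |       F        |     T     |    F     |        F        | F
F | T | T | T |    F     |       F        |     T     |    T     |        T        | F
T | F | F | F |    T     |       F        |     T     |    T     |        T        | F
T | F | F | T |    T     |       T        |     T     |    T     |        T        | T
T | F | T | F |    T     |       F        |     F     |    F     |        T        | F
T | F | T | T |    T     |       T        |     F     |    T     |        T        | F
T | T | F | F |    T     |       F        |     F     |    T     |        T        | F
T | T | F | T |    T     |       T        |     F     |    T     |        T        | F
T | T | T | F |    T     |       F        |     T     |    F     |        F        | F
T | T | T | T |    T     |       T        |     T     |    T     |        T        | T
The formula is true on 3 of the 16 rows.

3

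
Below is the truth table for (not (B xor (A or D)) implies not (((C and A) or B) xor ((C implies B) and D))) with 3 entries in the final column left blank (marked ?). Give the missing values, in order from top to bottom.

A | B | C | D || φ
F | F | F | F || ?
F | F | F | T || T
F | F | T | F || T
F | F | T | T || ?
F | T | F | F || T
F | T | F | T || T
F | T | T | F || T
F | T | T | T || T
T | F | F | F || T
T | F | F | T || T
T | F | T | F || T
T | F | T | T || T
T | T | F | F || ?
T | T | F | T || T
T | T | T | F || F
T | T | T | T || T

Row A=F, B=F, C=F, D=F: not (B xor (A or D)) = T, not (((C and A) or B) xor ((C implies B) and D)) = T, so the formula = T.
Row A=F, B=F, C=T, D=T: not (B xor (A or D)) = F, not (((C and A) or B) xor ((C implies B) and D)) = T, so the formula = T.
Row A=T, B=T, C=F, D=F: not (B xor (A or D)) = T, not (((C and A) or B) xor ((C implies B) and D)) = F, so the formula = F.

T, T, F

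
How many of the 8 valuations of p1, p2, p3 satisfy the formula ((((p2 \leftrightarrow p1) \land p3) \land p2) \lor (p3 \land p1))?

2

p1 | p2 | p3 || φ
1  | 1  | 1  || 1
1  | 1  | 0  || 0
1  | 0  | 1  || 1
1  | 0  | 0  || 0
0  | 1  | 1  || 0
0  | 1  | 0  || 0
0  | 0  | 1  || 0
0  | 0  | 0  || 0
The formula is true on 2 of the 8 rows.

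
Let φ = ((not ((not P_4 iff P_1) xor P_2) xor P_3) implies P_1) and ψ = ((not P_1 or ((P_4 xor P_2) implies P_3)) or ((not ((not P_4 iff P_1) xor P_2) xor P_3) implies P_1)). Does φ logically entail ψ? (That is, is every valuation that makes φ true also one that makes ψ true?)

P_1 | P_2 | P_3 | P_4 || φ | ψ
 F  |  F  |  F  |  F  || F | T
 F  |  F  |  F  |  T  || T | T
 F  |  F  |  T  |  F  || T | T
 F  |  F  |  T  |  T  || F | T
 F  |  T  |  F  |  F  || T | T
 F  |  T  |  F  |  T  || F | T
 F  |  T  |  T  |  F  || F | T
 F  |  T  |  T  |  T  || T | T
 T  |  F  |  F  |  F  || T | T
 T  |  F  |  F  |  T  || T | T
 T  |  F  |  T  |  F  || T | T
 T  |  F  |  T  |  T  || T | T
 T  |  T  |  F  |  F  || T | T
 T  |  T  |  F  |  T  || T | T
 T  |  T  |  T  |  F  || T | T
 T  |  T  |  T  |  T  || T | T
In every row where φ is true, ψ is also true, so φ ⊨ ψ.

yes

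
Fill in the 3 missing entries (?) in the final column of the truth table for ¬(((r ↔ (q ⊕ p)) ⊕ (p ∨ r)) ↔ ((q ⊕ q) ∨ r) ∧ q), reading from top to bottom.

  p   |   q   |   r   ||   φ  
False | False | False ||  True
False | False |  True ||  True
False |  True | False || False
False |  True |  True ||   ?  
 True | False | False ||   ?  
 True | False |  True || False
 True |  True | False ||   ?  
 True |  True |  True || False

True, True, False

Row p=False, q=True, r=True: ((r ↔ (q ⊕ p)) ⊕ (p ∨ r)) = False, (((q ⊕ q) ∨ r) ∧ q) = True, (((r ↔ (q ⊕ p)) ⊕ (p ∨ r)) ↔ ((q ⊕ q) ∨ r) ∧ q) = False, so the formula = True.
Row p=True, q=False, r=False: ((r ↔ (q ⊕ p)) ⊕ (p ∨ r)) = True, (((q ⊕ q) ∨ r) ∧ q) = False, (((r ↔ (q ⊕ p)) ⊕ (p ∨ r)) ↔ ((q ⊕ q) ∨ r) ∧ q) = False, so the formula = True.
Row p=True, q=True, r=False: ((r ↔ (q ⊕ p)) ⊕ (p ∨ r)) = False, (((q ⊕ q) ∨ r) ∧ q) = False, (((r ↔ (q ⊕ p)) ⊕ (p ∨ r)) ↔ ((q ⊕ q) ∨ r) ∧ q) = True, so the formula = False.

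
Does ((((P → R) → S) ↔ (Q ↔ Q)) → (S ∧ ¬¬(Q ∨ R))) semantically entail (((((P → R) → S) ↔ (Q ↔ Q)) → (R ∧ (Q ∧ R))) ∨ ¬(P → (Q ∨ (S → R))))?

no

P | Q | R | S | φ | ψ
- | - | - | - | - | -
T | T | T | T | T | T
T | T | T | F | T | T
T | T | F | T | T | F
T | T | F | F | F | F
T | F | T | T | T | F
T | F | T | F | T | T
T | F | F | T | F | T
T | F | F | F | F | F
F | T | T | T | T | T
F | T | T | F | T | T
F | T | F | T | T | F
F | T | F | F | T | T
F | F | T | T | T | F
F | F | T | F | T | T
F | F | F | T | F | F
F | F | F | F | T | T
At P=T, Q=T, R=F, S=T we have φ true but ψ false, so φ does not entail ψ.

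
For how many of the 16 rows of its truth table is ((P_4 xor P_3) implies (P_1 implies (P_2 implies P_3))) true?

15

 P_1  |  P_2  |  P_3  |  P_4  || (P_4 xor P_3) | (P_2 implies P_3) |   φ  
 True |  True |  True |  True ||     False     |        True       |  True
 True |  True |  True | False ||      True     |        True       |  True
 True |  True | False |  True ||      True     |       False       | False
 True |  True | False | False ||     False     |       False       |  True
 True | False |  True |  True ||     False     |        True       |  True
 True | False |  True | False ||      True     |        True       |  True
 True | False | False |  True ||      True     |        True       |  True
 True | False | False | False ||     False     |        True       |  True
False |  True |  True |  True ||     False     |        True       |  True
False |  True |  True | False ||      True     |        True       |  True
False |  True | False |  True ||      True     |       False       |  True
False |  True | False | False ||     False     |       False       |  True
False | False |  True |  True ||     False     |        True       |  True
False | False |  True | False ||      True     |        True       |  True
False | False | False |  True ||      True     |        True       |  True
False | False | False | False ||     False     |        True       |  True
The formula is true on 15 of the 16 rows.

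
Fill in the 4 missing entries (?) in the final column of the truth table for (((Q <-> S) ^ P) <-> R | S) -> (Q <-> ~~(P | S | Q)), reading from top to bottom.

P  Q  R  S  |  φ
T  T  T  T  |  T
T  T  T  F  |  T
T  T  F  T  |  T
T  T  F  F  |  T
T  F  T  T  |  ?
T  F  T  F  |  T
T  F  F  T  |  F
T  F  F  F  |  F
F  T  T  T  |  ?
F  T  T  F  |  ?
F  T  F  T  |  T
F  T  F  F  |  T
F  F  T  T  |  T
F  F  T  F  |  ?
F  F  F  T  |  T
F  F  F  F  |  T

F, T, T, T

Row P=T, Q=F, R=T, S=T: (((Q <-> S) ^ P) <-> R | S) = T, (Q <-> ~~(P | S | Q)) = F, so the formula = F.
Row P=F, Q=T, R=T, S=T: (((Q <-> S) ^ P) <-> R | S) = T, (Q <-> ~~(P | S | Q)) = T, so the formula = T.
Row P=F, Q=T, R=T, S=F: (((Q <-> S) ^ P) <-> R | S) = F, (Q <-> ~~(P | S | Q)) = T, so the formula = T.
Row P=F, Q=F, R=T, S=F: (((Q <-> S) ^ P) <-> R | S) = T, (Q <-> ~~(P | S | Q)) = T, so the formula = T.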